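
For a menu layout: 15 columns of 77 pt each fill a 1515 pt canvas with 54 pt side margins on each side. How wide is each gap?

Content width = 1515 − 2·54 = 1407 pt.
15 columns take 15·77 = 1155 pt; remaining 252 splits into 14 gaps.
g = 252 / 14 = 18 pt.

18 pt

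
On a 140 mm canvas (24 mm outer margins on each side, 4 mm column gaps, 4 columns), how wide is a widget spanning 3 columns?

Subtract both margins: 140 − 2·24 = 92 mm.
4 columns + 3 column gaps: 4c + 3·4 = 92.
4c = 92 − 12 = 80, so c = 20 mm.
3-column span = 3·20 + 2·4 = 68 mm.

68 mm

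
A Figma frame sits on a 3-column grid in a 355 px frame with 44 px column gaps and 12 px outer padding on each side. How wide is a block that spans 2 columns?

Subtract both margins: 355 − 2·12 = 331 px.
331 − 2·44 = 243; ÷3 gives c = 81 px.
Span of 2: 2·81 + 1·44 = 162 + 44 = 206 px.

206 px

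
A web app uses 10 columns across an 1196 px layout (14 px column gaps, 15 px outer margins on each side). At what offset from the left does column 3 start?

251 px

Content = 1196 − 2·15 = 1166 px.
1166 − 9·14 = 1040; ÷10 gives c = 104 px.
Before column 3: the margin + 2 columns + 2 column gaps.
Offset = 15 + 2·(104 + 14) = 15 + 236 = 251 px.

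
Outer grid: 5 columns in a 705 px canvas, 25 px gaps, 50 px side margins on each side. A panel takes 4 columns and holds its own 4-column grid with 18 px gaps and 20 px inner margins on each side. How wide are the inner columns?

96.25 px

Subtract both margins: 705 − 2·50 = 605 px.
5 columns + 4 gaps: 5c + 4·25 = 605.
5c = 605 − 100 = 505, so c = 101 px.
4 columns plus 3 gaps: 404 + 75 = 479 px.
Inner content = 479 − 2·20 = 439 px.
Subtracting 3 gaps of 18 leaves 385 for 4 columns, so d = 96.25 px.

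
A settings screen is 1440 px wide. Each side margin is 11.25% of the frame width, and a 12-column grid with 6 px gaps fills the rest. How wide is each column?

87.5 px

Margins: 11.25% × 1440 = 162 px each, so content = 1440 − 324 = 1116 px.
12 columns + 11 gaps: 12c + 11·6 = 1116.
12c = 1116 − 66 = 1050, so c = 87.5 px.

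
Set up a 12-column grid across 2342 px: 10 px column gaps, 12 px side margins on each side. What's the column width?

184 px

Take off 24 px of margins, leaving 2318 px.
12 columns + 11 column gaps: 12c + 11·10 = 2318.
12c = 2318 − 110 = 2208, so c = 184 px.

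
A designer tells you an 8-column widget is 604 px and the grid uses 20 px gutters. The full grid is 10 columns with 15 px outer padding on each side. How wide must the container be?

8 columns + 7 gutters: 8c + 7·20 = 604.
8c = 604 − 140 = 464, so c = 58 px.
Total width: 2·15 + 10·58 + 9·20 = 790 px.

790 px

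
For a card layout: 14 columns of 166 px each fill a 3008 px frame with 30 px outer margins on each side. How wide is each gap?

Take off 60 px of margins, leaving 2948 px.
14·166 + 13g = 2948 → 13g = 624 → g = 48 px.

48 px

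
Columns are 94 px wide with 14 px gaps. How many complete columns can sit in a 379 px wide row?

3 columns: 3·94 + 2·14 = 310 px ≤ 379.
4 columns: 418 px > 379. So 3.

3 columns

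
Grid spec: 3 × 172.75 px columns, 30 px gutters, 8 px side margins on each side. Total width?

Adding margins, columns and gutters: 16 + 518.25 + 60 = 594.25 px.

594.25 px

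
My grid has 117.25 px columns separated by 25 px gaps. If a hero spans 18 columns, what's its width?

2535.5 px

Span of 18: 18·117.25 + 17·25 = 2110.5 + 425 = 2535.5 px.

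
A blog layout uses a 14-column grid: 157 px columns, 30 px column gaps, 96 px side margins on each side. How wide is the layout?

Total width: 2·96 + 14·157 + 13·30 = 2780 px.

2780 px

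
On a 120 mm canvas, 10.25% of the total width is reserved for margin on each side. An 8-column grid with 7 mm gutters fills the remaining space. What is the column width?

Each margin = 10.25% of 120 = 12.3 mm; content = 120 − 2·12.3 = 95.4 mm.
Subtracting 7 gutters of 7 leaves 46.4 for 8 columns, so c = 5.8 mm.

5.8 mm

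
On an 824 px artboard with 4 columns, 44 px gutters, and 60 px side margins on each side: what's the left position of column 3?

434 px

Content = 824 − 2·60 = 704 px.
Subtracting 3 gutters of 44 leaves 572 for 4 columns, so c = 143 px.
Before column 3: the margin + 2 columns + 2 gutters.
Offset = 60 + 2·(143 + 44) = 60 + 374 = 434 px.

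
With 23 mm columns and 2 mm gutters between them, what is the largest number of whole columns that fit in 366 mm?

k columns need k·23 + (k−1)·2 = k·25 − 2.
k·25 − 2 ≤ 366 → k ≤ 368 / 25 ≈ 14.72, so k = 14.

14 columns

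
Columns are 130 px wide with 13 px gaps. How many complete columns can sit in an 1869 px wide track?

k columns need k·130 + (k−1)·13 = k·143 − 13.
k·143 − 13 ≤ 1869 → k ≤ 1882 / 143 ≈ 13.16, so k = 13.

13 columns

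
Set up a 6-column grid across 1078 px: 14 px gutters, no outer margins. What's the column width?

168 px

Subtracting 5 gutters of 14 leaves 1008 for 6 columns, so c = 168 px.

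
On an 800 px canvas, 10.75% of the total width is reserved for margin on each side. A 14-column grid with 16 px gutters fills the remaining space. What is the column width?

800 × (1 − 2·10.75%) = 800 × 78.5% = 628 px for the columns.
14 columns + 13 gutters: 14c + 13·16 = 628.
14c = 628 − 208 = 420, so c = 30 px.

30 px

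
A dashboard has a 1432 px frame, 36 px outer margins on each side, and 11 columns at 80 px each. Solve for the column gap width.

Subtract both margins: 1432 − 2·36 = 1360 px.
11·80 + 10g = 1360 → 10g = 480 → g = 48 px.

48 px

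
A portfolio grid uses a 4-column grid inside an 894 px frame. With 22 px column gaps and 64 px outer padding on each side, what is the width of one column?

175 px

Content width = 894 − 2·64 = 766 px.
4 columns + 3 column gaps: 4c + 3·22 = 766.
4c = 766 − 66 = 700, so c = 175 px.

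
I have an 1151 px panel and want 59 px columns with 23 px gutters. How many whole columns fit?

k columns need k·59 + (k−1)·23 = k·82 − 23.
k·82 − 23 ≤ 1151 → k ≤ 1174 / 82 ≈ 14.32, so k = 14.

14 columns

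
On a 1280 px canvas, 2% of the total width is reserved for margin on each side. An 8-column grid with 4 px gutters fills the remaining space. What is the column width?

150.1 px

1280 × (1 − 2·2%) = 1280 × 96% = 1228.8 px for the columns.
8 columns + 7 gutters: 8c + 7·4 = 1228.8.
8c = 1228.8 − 28 = 1200.8, so c = 150.1 px.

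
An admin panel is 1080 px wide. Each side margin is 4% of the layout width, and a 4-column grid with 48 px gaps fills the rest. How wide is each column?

212.4 px

Each margin = 4% of 1080 = 43.2 px; content = 1080 − 2·43.2 = 993.6 px.
Subtracting 3 gaps of 48 leaves 849.6 for 4 columns, so c = 212.4 px.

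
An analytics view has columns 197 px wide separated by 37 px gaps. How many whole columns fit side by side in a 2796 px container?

12 columns

12 columns: 12·197 + 11·37 = 2771 px ≤ 2796.
13 columns: 3005 px > 2796. So 12.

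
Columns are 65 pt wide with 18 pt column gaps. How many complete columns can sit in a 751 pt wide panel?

9 columns

k columns need k·65 + (k−1)·18 = k·83 − 18.
k·83 − 18 ≤ 751 → k ≤ 769 / 83 ≈ 9.27, so k = 9.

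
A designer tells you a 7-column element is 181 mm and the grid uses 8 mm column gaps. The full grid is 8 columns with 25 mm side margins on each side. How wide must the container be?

258 mm

Subtracting 6 column gaps of 8 leaves 133 for 7 columns, so c = 19 mm.
Total width: 2·25 + 8·19 + 7·8 = 258 mm.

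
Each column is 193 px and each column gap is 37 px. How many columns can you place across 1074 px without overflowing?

k columns need k·193 + (k−1)·37 = k·230 − 37.
k·230 − 37 ≤ 1074 → k ≤ 1111 / 230 ≈ 4.83, so k = 4.

4 columns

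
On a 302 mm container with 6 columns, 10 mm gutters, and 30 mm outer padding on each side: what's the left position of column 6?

Subtract both margins: 302 − 2·30 = 242 mm.
Subtracting 5 gutters of 10 leaves 192 for 6 columns, so c = 32 mm.
Before column 6: the margin + 5 columns + 5 gutters.
Offset = 30 + 5·(32 + 10) = 30 + 210 = 240 mm.

240 mm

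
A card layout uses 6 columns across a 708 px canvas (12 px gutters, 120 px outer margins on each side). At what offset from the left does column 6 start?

520 px

Inside the margins: 708 − 240 = 468 px.
Subtracting 5 gutters of 12 leaves 408 for 6 columns, so c = 68 px.
Before column 6: the margin + 5 columns + 5 gutters.
Offset = 120 + 5·(68 + 12) = 120 + 400 = 520 px.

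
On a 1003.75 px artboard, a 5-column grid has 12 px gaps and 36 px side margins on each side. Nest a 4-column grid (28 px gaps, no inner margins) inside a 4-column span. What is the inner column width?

Inside the margins: 1003.75 − 72 = 931.75 px.
931.75 − 4·12 = 883.75; ÷5 gives c = 176.75 px.
Span of 4: 4·176.75 + 3·12 = 707 + 36 = 743 px.
4d + 3·28 = 743 → 4d = 659 → d = 164.75 px.

164.75 px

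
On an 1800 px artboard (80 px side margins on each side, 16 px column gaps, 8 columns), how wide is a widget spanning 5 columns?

Content width = 1800 − 2·80 = 1640 px.
8c + 7·16 = 1640 → 8c = 1528 → c = 191 px.
5 columns plus 4 column gaps: 955 + 64 = 1019 px.

1019 px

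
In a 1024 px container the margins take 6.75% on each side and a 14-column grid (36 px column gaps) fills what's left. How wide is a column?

29.84 px

Each margin = 6.75% of 1024 = 69.12 px; content = 1024 − 2·69.12 = 885.76 px.
14c + 13·36 = 885.76 → 14c = 417.76 → c = 29.84 px.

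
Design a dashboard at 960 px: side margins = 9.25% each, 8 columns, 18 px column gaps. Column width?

960 × (1 − 2·9.25%) = 960 × 81.5% = 782.4 px for the columns.
8 columns + 7 column gaps: 8c + 7·18 = 782.4.
8c = 782.4 − 126 = 656.4, so c = 82.05 px.

82.05 px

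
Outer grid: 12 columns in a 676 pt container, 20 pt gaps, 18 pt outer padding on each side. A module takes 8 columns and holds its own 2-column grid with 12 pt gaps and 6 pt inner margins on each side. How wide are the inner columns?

198 pt

Inside the margins: 676 − 36 = 640 pt.
640 − 11·20 = 420; ÷12 gives c = 35 pt.
8 columns plus 7 gaps: 280 + 140 = 420 pt.
Inner content = 420 − 2·6 = 408 pt.
408 − 1·12 = 396; ÷2 gives d = 198 pt.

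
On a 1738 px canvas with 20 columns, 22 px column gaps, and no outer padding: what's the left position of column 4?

264 px

20 columns + 19 column gaps: 20c + 19·22 = 1738.
20c = 1738 − 418 = 1320, so c = 66 px.
No margin, so column 4 starts at 3·(column + gutter) = 3·88 = 264 px.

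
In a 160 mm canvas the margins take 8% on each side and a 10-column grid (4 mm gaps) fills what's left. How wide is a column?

9.84 mm

Each margin = 8% of 160 = 12.8 mm; content = 160 − 2·12.8 = 134.4 mm.
10 columns + 9 gaps: 10c + 9·4 = 134.4.
10c = 134.4 − 36 = 98.4, so c = 9.84 mm.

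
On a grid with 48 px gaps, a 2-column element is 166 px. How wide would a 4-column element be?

Subtracting 1 gap of 48 leaves 118 for 2 columns, so c = 59 px.
Span of 4: 4·59 + 3·48 = 236 + 144 = 380 px.

380 px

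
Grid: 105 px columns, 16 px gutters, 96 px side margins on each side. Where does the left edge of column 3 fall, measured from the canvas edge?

338 px

Each column+gutter stride is 121 px; 2 of them past the 96 px margin is 96 + 242 = 338 px.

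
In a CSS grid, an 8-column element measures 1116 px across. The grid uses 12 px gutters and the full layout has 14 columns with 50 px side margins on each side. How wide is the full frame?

8c + 7·12 = 1116 → 8c = 1032 → c = 129 px.
Adding margins, columns and gutters: 100 + 1806 + 156 = 2062 px.

2062 px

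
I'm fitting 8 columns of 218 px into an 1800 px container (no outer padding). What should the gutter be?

8 px

8 columns take 8·218 = 1744 px; remaining 56 splits into 7 gutters.
g = 56 / 7 = 8 px.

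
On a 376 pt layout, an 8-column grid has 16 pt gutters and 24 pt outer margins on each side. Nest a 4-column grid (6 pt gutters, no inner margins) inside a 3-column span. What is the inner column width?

Inside the margins: 376 − 48 = 328 pt.
328 − 7·16 = 216; ÷8 gives c = 27 pt.
3-column span = 3·27 + 2·16 = 113 pt.
Subtracting 3 gutters of 6 leaves 95 for 4 columns, so d = 23.75 pt.

23.75 pt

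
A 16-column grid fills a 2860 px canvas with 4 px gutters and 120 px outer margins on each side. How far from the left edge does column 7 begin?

1104 px

Subtract both margins: 2860 − 2·120 = 2620 px.
Subtracting 15 gutters of 4 leaves 2560 for 16 columns, so c = 160 px.
Each column+gutter stride is 164 px; 6 of them past the 120 px margin is 120 + 984 = 1104 px.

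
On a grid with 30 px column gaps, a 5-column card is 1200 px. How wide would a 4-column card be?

954 px

5c + 4·30 = 1200 → 5c = 1080 → c = 216 px.
Span of 4: 4·216 + 3·30 = 864 + 90 = 954 px.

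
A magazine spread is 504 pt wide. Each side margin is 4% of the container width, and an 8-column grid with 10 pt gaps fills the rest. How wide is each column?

49.21 pt

Each margin = 4% of 504 = 20.16 pt; content = 504 − 2·20.16 = 463.68 pt.
Subtracting 7 gaps of 10 leaves 393.68 for 8 columns, so c = 49.21 pt.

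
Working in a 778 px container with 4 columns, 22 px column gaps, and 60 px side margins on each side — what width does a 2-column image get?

318 px

Subtract both margins: 778 − 2·60 = 658 px.
4 columns + 3 column gaps: 4c + 3·22 = 658.
4c = 658 − 66 = 592, so c = 148 px.
Span of 2: 2·148 + 1·22 = 296 + 22 = 318 px.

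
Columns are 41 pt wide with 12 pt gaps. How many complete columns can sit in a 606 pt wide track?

11 columns

Each extra column adds 41 + 12 = 53 pt.
(606 + 12) / 53 = 11.66, so 11 columns fit.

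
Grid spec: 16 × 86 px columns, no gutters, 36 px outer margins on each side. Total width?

1448 px

Artboard = 2·36 + 16·86 = 72 + 1376 = 1448 px.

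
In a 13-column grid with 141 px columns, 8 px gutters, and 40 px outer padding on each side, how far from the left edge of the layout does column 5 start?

636 px

Column 5 starts at margin + 4·(column + gutter) = 40 + 4·149 = 636 px.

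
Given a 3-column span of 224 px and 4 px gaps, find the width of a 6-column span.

452 px

224 − 2·4 = 216; ÷3 gives c = 72 px.
Span of 6: 6·72 + 5·4 = 432 + 20 = 452 px.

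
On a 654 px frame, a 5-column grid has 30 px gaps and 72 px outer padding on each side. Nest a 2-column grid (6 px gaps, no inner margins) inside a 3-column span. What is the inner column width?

144 px

Subtract both margins: 654 − 2·72 = 510 px.
5c + 4·30 = 510 → 5c = 390 → c = 78 px.
3-column span = 3·78 + 2·30 = 294 px.
294 − 1·6 = 288; ÷2 gives d = 144 px.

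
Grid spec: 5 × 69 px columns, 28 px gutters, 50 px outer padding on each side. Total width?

557 px

Total width: 2·50 + 5·69 + 4·28 = 557 px.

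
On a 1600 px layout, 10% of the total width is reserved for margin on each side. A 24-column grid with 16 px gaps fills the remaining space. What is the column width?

Margins: 10% × 1600 = 160 px each, so content = 1600 − 320 = 1280 px.
1280 − 23·16 = 912; ÷24 gives c = 38 px.

38 px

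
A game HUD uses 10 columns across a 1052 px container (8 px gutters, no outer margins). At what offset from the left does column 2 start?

Subtracting 9 gutters of 8 leaves 980 for 10 columns, so c = 98 px.
Before column 2: 1 column + 1 gutter.
Offset = 1·(98 + 8) = 1·106 = 106 px.

106 px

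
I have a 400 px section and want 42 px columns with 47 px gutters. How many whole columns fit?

k columns need k·42 + (k−1)·47 = k·89 − 47.
k·89 − 47 ≤ 400 → k ≤ 447 / 89 ≈ 5.02, so k = 5.

5 columns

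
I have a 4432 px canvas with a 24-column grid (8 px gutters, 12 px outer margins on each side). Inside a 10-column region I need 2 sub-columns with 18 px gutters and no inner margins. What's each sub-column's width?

Inside the margins: 4432 − 24 = 4408 px.
4408 − 23·8 = 4224; ÷24 gives c = 176 px.
10-column span = 10·176 + 9·8 = 1832 px.
Subtracting 1 gutter of 18 leaves 1814 for 2 columns, so d = 907 px.

907 px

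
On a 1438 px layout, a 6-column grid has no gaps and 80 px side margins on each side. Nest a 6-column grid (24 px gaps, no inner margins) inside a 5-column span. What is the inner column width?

Subtract both margins: 1438 − 2·80 = 1278 px.
1278 / 6 = 213 px per column.
5-column span = 5·213 = 1065 px.
Subtracting 5 gaps of 24 leaves 945 for 6 columns, so d = 157.5 px.

157.5 px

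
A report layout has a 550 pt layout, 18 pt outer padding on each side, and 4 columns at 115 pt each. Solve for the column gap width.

18 pt

Inside the margins: 550 − 36 = 514 pt.
Columns use 460 pt, leaving 54 pt across 3 column gaps = 18 pt each.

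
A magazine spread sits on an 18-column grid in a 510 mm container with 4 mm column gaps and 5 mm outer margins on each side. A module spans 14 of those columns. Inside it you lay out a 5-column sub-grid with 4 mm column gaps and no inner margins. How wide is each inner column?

74.4 mm

Subtract both margins: 510 − 2·5 = 500 mm.
18 columns + 17 column gaps: 18c + 17·4 = 500.
18c = 500 − 68 = 432, so c = 24 mm.
14-column span = 14·24 + 13·4 = 388 mm.
5d + 4·4 = 388 → 5d = 372 → d = 74.4 mm.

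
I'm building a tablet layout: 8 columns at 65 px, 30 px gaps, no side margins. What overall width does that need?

730 px

Frame = 8·65 + 7·30 = 520 + 210 = 730 px.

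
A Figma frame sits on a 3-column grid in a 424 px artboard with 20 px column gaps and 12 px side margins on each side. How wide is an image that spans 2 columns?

Take off 24 px of margins, leaving 400 px.
3 columns + 2 column gaps: 3c + 2·20 = 400.
3c = 400 − 40 = 360, so c = 120 px.
2 columns plus 1 column gap: 240 + 20 = 260 px.

260 px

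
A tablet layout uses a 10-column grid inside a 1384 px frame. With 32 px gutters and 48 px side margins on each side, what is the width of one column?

Subtract both margins: 1384 − 2·48 = 1288 px.
10 columns + 9 gutters: 10c + 9·32 = 1288.
10c = 1288 − 288 = 1000, so c = 100 px.

100 px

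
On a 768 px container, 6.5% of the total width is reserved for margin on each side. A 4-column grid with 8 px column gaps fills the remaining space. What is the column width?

Margins: 6.5% × 768 = 49.92 px each, so content = 768 − 99.84 = 668.16 px.
4c + 3·8 = 668.16 → 4c = 644.16 → c = 161.04 px.

161.04 px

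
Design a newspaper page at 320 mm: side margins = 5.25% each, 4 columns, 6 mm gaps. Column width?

67.1 mm

Each margin = 5.25% of 320 = 16.8 mm; content = 320 − 2·16.8 = 286.4 mm.
Subtracting 3 gaps of 6 leaves 268.4 for 4 columns, so c = 67.1 mm.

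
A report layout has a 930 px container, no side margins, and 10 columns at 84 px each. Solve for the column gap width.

10·84 + 9g = 930 → 9g = 90 → g = 10 px.

10 px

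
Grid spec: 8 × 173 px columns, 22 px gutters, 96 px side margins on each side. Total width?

1730 px

Total width: 2·96 + 8·173 + 7·22 = 1730 px.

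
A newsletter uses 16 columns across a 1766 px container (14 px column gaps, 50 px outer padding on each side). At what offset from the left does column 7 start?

680 px

Take off 100 px of margins, leaving 1666 px.
16 columns + 15 column gaps: 16c + 15·14 = 1666.
16c = 1666 − 210 = 1456, so c = 91 px.
Column 7 starts at margin + 6·(column + gutter) = 50 + 6·105 = 680 px.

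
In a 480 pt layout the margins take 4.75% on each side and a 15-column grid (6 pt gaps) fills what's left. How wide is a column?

Each margin = 4.75% of 480 = 22.8 pt; content = 480 − 2·22.8 = 434.4 pt.
Subtracting 14 gaps of 6 leaves 350.4 for 15 columns, so c = 23.36 pt.

23.36 pt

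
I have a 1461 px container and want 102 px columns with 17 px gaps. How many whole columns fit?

Each extra column adds 102 + 17 = 119 px.
(1461 + 17) / 119 = 12.42, so 12 columns fit.

12 columns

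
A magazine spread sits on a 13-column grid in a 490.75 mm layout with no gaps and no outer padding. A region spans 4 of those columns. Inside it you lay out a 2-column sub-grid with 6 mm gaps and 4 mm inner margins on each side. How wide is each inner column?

With no gaps, each column is 490.75/13 = 37.75 mm.
4-column span = 4·37.75 = 151 mm.
Inner content = 151 − 2·4 = 143 mm.
Subtracting 1 gap of 6 leaves 137 for 2 columns, so d = 68.5 mm.

68.5 mm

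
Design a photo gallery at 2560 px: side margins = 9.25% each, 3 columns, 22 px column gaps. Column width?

680.8 px

Margins: 9.25% × 2560 = 236.8 px each, so content = 2560 − 473.6 = 2086.4 px.
3c + 2·22 = 2086.4 → 3c = 2042.4 → c = 680.8 px.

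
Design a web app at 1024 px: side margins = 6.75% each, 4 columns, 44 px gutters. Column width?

Each margin = 6.75% of 1024 = 69.12 px; content = 1024 − 2·69.12 = 885.76 px.
4 columns + 3 gutters: 4c + 3·44 = 885.76.
4c = 885.76 − 132 = 753.76, so c = 188.44 px.

188.44 px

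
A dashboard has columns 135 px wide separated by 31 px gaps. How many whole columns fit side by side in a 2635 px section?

16 columns

Each extra column adds 135 + 31 = 166 px.
(2635 + 31) / 166 = 16.06, so 16 columns fit.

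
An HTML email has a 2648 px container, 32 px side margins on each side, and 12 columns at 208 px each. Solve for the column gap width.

8 px

Take off 64 px of margins, leaving 2584 px.
12·208 + 11g = 2584 → 11g = 88 → g = 8 px.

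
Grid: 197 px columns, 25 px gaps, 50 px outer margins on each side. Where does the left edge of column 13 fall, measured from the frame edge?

Column 13 starts at margin + 12·(column + gutter) = 50 + 12·222 = 2714 px.

2714 px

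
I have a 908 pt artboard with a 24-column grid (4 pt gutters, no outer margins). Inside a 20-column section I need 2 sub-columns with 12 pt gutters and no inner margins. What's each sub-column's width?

372 pt

Subtracting 23 gutters of 4 leaves 816 for 24 columns, so c = 34 pt.
20-column span = 20·34 + 19·4 = 756 pt.
2 columns + 1 gutter: 2d + 1·12 = 756.
2d = 756 − 12 = 744, so d = 372 pt.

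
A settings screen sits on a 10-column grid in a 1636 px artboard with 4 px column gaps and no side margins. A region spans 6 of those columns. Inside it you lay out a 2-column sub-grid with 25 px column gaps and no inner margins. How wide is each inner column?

10 columns + 9 column gaps: 10c + 9·4 = 1636.
10c = 1636 − 36 = 1600, so c = 160 px.
Span of 6: 6·160 + 5·4 = 960 + 20 = 980 px.
980 − 1·25 = 955; ÷2 gives d = 477.5 px.

477.5 px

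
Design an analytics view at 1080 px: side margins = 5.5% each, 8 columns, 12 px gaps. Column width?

109.65 px

1080 × (1 − 2·5.5%) = 1080 × 89% = 961.2 px for the columns.
8c + 7·12 = 961.2 → 8c = 877.2 → c = 109.65 px.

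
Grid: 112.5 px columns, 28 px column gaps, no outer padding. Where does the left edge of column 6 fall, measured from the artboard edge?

No margin, so column 6 starts at 5·(column + gutter) = 5·140.5 = 702.5 px.

702.5 px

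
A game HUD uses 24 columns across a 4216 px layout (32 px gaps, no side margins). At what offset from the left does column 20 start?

24 columns + 23 gaps: 24c + 23·32 = 4216.
24c = 4216 − 736 = 3480, so c = 145 px.
Before column 20: 19 columns + 19 gaps.
Offset = 19·(145 + 32) = 19·177 = 3363 px.

3363 px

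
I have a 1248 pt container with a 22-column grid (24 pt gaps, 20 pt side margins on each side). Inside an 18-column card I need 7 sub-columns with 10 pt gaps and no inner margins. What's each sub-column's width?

Take off 40 pt of margins, leaving 1208 pt.
1208 − 21·24 = 704; ÷22 gives c = 32 pt.
Span of 18: 18·32 + 17·24 = 576 + 408 = 984 pt.
Subtracting 6 gaps of 10 leaves 924 for 7 columns, so d = 132 pt.

132 pt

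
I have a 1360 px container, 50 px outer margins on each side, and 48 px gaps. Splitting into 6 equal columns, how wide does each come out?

Subtract both margins: 1360 − 2·50 = 1260 px.
Subtracting 5 gaps of 48 leaves 1020 for 6 columns, so c = 170 px.

170 px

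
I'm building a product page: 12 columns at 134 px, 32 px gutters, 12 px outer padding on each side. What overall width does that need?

1984 px

Container = 2·12 + 12·134 + 11·32 = 24 + 1608 + 352 = 1984 px.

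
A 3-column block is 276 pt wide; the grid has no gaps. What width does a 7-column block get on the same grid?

276 / 3 = 92 pt per column.
With no gaps, 7 columns span 7·92 = 644 pt.

644 pt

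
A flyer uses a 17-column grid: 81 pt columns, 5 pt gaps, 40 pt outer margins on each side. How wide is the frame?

Frame = 2·40 + 17·81 + 16·5 = 80 + 1377 + 80 = 1537 pt.

1537 pt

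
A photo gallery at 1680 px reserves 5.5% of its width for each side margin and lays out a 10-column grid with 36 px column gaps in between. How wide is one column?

117.12 px

Each margin = 5.5% of 1680 = 92.4 px; content = 1680 − 2·92.4 = 1495.2 px.
1495.2 − 9·36 = 1171.2; ÷10 gives c = 117.12 px.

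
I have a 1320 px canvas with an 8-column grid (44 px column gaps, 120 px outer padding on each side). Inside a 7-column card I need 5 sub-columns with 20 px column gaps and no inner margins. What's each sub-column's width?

171.9 px

Subtract both margins: 1320 − 2·120 = 1080 px.
8 columns + 7 column gaps: 8c + 7·44 = 1080.
8c = 1080 − 308 = 772, so c = 96.5 px.
7-column span = 7·96.5 + 6·44 = 939.5 px.
5d + 4·20 = 939.5 → 5d = 859.5 → d = 171.9 px.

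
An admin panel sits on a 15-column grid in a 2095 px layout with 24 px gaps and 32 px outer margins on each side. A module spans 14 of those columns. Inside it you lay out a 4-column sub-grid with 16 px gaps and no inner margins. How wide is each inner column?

Subtract both margins: 2095 − 2·32 = 2031 px.
15 columns + 14 gaps: 15c + 14·24 = 2031.
15c = 2031 − 336 = 1695, so c = 113 px.
Span of 14: 14·113 + 13·24 = 1582 + 312 = 1894 px.
4 columns + 3 gaps: 4d + 3·16 = 1894.
4d = 1894 − 48 = 1846, so d = 461.5 px.

461.5 px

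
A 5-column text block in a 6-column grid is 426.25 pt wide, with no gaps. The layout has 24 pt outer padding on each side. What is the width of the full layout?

426.25 / 5 = 85.25 pt per column.
Summing: 48 + 511.5 = 559.5 pt.

559.5 pt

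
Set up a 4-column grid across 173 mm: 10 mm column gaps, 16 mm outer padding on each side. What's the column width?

27.75 mm

Content width = 173 − 2·16 = 141 mm.
4 columns + 3 column gaps: 4c + 3·10 = 141.
4c = 141 − 30 = 111, so c = 27.75 mm.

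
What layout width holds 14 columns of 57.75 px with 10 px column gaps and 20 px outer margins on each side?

978.5 px

Total width: 2·20 + 14·57.75 + 13·10 = 978.5 px.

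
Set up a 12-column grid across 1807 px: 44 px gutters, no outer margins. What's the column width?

Subtracting 11 gutters of 44 leaves 1323 for 12 columns, so c = 110.25 px.

110.25 px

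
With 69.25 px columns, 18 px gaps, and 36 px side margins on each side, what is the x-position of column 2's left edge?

Each column+gutter stride is 87.25 px; 1 of them past the 36 px margin is 36 + 87.25 = 123.25 px.

123.25 px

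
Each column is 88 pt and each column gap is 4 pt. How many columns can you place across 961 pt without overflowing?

k columns need k·88 + (k−1)·4 = k·92 − 4.
k·92 − 4 ≤ 961 → k ≤ 965 / 92 ≈ 10.49, so k = 10.

10 columns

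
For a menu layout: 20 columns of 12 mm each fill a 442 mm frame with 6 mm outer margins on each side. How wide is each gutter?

10 mm

Subtract both margins: 442 − 2·6 = 430 mm.
20 columns take 20·12 = 240 mm; remaining 190 splits into 19 gutters.
g = 190 / 19 = 10 mm.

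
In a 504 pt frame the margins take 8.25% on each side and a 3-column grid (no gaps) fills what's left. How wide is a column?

Margins: 8.25% × 504 = 41.58 pt each, so content = 504 − 83.16 = 420.84 pt.
3c = 420.84 → c = 140.28 pt.

140.28 pt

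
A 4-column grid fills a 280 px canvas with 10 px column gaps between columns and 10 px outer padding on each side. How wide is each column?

57.5 px

Take off 20 px of margins, leaving 260 px.
260 − 3·10 = 230; ÷4 gives c = 57.5 px.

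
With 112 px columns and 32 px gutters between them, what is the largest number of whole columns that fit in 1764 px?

12 columns

k columns need k·112 + (k−1)·32 = k·144 − 32.
k·144 − 32 ≤ 1764 → k ≤ 1796 / 144 ≈ 12.47, so k = 12.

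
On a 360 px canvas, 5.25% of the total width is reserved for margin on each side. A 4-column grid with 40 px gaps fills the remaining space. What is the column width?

50.55 px

360 × (1 − 2·5.25%) = 360 × 89.5% = 322.2 px for the columns.
4 columns + 3 gaps: 4c + 3·40 = 322.2.
4c = 322.2 − 120 = 202.2, so c = 50.55 px.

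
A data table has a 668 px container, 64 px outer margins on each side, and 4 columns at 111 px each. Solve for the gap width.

Content width = 668 − 2·64 = 540 px.
Columns use 444 px, leaving 96 px across 3 gaps = 32 px each.

32 px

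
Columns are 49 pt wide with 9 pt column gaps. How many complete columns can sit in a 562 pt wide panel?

Each extra column adds 49 + 9 = 58 pt.
(562 + 9) / 58 = 9.84, so 9 columns fit.

9 columns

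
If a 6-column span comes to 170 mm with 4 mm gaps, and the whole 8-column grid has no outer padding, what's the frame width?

228 mm

6c + 5·4 = 170 → 6c = 150 → c = 25 mm.
Total width: 8·25 + 7·4 = 228 mm.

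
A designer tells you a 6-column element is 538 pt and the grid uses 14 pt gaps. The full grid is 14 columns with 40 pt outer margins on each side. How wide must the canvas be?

1354 pt

6 columns + 5 gaps: 6c + 5·14 = 538.
6c = 538 − 70 = 468, so c = 78 pt.
Adding margins, columns and gutters: 80 + 1092 + 182 = 1354 pt.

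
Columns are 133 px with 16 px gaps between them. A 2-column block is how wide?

2-column span = 2·133 + 1·16 = 282 px.

282 px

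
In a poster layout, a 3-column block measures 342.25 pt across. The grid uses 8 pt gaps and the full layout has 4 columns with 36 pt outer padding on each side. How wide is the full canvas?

3c + 2·8 = 342.25 → 3c = 326.25 → c = 108.75 pt.
Adding margins, columns and gutters: 72 + 435 + 24 = 531 pt.

531 pt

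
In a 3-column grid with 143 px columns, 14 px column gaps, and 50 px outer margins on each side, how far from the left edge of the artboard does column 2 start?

207 px

Before column 2: the margin + 1 column + 1 column gap.
Offset = 50 + 1·(143 + 14) = 50 + 157 = 207 px.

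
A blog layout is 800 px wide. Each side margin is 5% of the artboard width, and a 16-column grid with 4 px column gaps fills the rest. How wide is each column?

41.25 px

Each margin = 5% of 800 = 40 px; content = 800 − 2·40 = 720 px.
720 − 15·4 = 660; ÷16 gives c = 41.25 px.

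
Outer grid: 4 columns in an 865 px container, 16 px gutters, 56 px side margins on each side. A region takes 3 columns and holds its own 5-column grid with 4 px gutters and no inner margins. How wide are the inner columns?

108.95 px

Subtract both margins: 865 − 2·56 = 753 px.
4c + 3·16 = 753 → 4c = 705 → c = 176.25 px.
3-column span = 3·176.25 + 2·16 = 560.75 px.
560.75 − 4·4 = 544.75; ÷5 gives d = 108.95 px.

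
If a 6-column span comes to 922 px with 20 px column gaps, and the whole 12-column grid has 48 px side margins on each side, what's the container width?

1960 px

Subtracting 5 column gaps of 20 leaves 822 for 6 columns, so c = 137 px.
Total width: 2·48 + 12·137 + 11·20 = 1960 px.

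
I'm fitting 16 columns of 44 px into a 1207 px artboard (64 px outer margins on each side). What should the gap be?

25 px

Take off 128 px of margins, leaving 1079 px.
16·44 + 15g = 1079 → 15g = 375 → g = 25 px.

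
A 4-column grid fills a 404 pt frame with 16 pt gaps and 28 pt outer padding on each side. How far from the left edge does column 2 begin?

Take off 56 pt of margins, leaving 348 pt.
Subtracting 3 gaps of 16 leaves 300 for 4 columns, so c = 75 pt.
Each column+gutter stride is 91 pt; 1 of them past the 28 pt margin is 28 + 91 = 119 pt.

119 pt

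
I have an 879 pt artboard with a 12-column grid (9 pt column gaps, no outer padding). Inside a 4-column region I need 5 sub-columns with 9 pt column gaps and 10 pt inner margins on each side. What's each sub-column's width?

Subtracting 11 column gaps of 9 leaves 780 for 12 columns, so c = 65 pt.
Span of 4: 4·65 + 3·9 = 260 + 27 = 287 pt.
Inner content = 287 − 2·10 = 267 pt.
5d + 4·9 = 267 → 5d = 231 → d = 46.2 pt.

46.2 pt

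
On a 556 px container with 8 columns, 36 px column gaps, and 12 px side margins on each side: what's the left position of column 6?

367 px

Take off 24 px of margins, leaving 532 px.
532 − 7·36 = 280; ÷8 gives c = 35 px.
Each column+gutter stride is 71 px; 5 of them past the 12 px margin is 12 + 355 = 367 px.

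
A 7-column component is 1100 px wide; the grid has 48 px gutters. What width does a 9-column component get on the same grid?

1100 − 6·48 = 812; ÷7 gives c = 116 px.
9-column span = 9·116 + 8·48 = 1428 px.

1428 px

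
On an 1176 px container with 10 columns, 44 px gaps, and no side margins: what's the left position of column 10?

1098 px

10c + 9·44 = 1176 → 10c = 780 → c = 78 px.
No margin, so column 10 starts at 9·(column + gutter) = 9·122 = 1098 px.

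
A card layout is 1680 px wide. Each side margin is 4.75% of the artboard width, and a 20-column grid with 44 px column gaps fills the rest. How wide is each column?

34.22 px

Each margin = 4.75% of 1680 = 79.8 px; content = 1680 − 2·79.8 = 1520.4 px.
20c + 19·44 = 1520.4 → 20c = 684.4 → c = 34.22 px.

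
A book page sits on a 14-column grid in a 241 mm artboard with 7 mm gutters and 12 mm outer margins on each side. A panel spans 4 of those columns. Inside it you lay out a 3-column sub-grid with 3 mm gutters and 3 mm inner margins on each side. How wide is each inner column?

15 mm

Subtract both margins: 241 − 2·12 = 217 mm.
14c + 13·7 = 217 → 14c = 126 → c = 9 mm.
Span of 4: 4·9 + 3·7 = 36 + 21 = 57 mm.
Inner content = 57 − 2·3 = 51 mm.
Subtracting 2 gutters of 3 leaves 45 for 3 columns, so d = 15 mm.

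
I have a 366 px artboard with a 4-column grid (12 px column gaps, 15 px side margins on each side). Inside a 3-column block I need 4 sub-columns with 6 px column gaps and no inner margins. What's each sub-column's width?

Subtract both margins: 366 − 2·15 = 336 px.
Subtracting 3 column gaps of 12 leaves 300 for 4 columns, so c = 75 px.
Span of 3: 3·75 + 2·12 = 225 + 24 = 249 px.
249 − 3·6 = 231; ÷4 gives d = 57.75 px.

57.75 px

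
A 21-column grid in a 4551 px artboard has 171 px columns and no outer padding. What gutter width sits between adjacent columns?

21·171 + 20g = 4551 → 20g = 960 → g = 48 px.

48 px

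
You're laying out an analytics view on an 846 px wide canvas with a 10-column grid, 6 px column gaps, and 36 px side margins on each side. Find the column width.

72 px

Take off 72 px of margins, leaving 774 px.
Subtracting 9 column gaps of 6 leaves 720 for 10 columns, so c = 72 px.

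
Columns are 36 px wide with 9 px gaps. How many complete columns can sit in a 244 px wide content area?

5 columns: 5·36 + 4·9 = 216 px ≤ 244.
6 columns: 261 px > 244. So 5.

5 columns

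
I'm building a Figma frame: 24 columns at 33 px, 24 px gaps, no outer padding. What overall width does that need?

Summing: 792 + 552 = 1344 px.

1344 px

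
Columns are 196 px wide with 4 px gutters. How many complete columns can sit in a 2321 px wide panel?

11 columns

11 columns: 11·196 + 10·4 = 2196 px ≤ 2321.
12 columns: 2396 px > 2321. So 11.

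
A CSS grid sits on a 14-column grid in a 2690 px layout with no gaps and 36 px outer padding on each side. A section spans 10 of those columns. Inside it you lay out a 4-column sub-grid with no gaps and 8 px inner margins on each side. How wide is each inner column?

Take off 72 px of margins, leaving 2618 px.
2618 / 14 = 187 px per column.
With no gaps, 10 columns span 10·187 = 1870 px.
Inner content = 1870 − 2·8 = 1854 px.
4d = 1854 → d = 463.5 px.

463.5 px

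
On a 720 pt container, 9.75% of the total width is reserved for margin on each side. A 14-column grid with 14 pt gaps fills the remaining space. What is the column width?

28.4 pt

Each margin = 9.75% of 720 = 70.2 pt; content = 720 − 2·70.2 = 579.6 pt.
Subtracting 13 gaps of 14 leaves 397.6 for 14 columns, so c = 28.4 pt.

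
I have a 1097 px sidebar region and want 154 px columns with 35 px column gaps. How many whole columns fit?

5 columns

k columns need k·154 + (k−1)·35 = k·189 − 35.
k·189 − 35 ≤ 1097 → k ≤ 1132 / 189 ≈ 5.99, so k = 5.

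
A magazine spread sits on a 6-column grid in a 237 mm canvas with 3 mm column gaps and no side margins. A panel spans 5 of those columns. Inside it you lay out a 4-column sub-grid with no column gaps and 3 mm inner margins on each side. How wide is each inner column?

47.75 mm

Subtracting 5 column gaps of 3 leaves 222 for 6 columns, so c = 37 mm.
5-column span = 5·37 + 4·3 = 197 mm.
Inner content = 197 − 2·3 = 191 mm.
191 / 4 = 47.75 mm per column.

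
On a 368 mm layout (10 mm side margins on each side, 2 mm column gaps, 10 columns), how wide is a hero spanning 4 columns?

Take off 20 mm of margins, leaving 348 mm.
10c + 9·2 = 348 → 10c = 330 → c = 33 mm.
4-column span = 4·33 + 3·2 = 138 mm.

138 mm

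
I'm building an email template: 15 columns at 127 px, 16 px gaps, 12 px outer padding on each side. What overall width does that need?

Artboard = 2·12 + 15·127 + 14·16 = 24 + 1905 + 224 = 2153 px.

2153 px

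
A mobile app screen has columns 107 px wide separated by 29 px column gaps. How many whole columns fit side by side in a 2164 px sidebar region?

16 columns

16 columns: 16·107 + 15·29 = 2147 px ≤ 2164.
17 columns: 2283 px > 2164. So 16.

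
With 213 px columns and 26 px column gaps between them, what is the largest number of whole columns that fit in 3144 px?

13 columns

Each extra column adds 213 + 26 = 239 px.
(3144 + 26) / 239 = 13.26, so 13 columns fit.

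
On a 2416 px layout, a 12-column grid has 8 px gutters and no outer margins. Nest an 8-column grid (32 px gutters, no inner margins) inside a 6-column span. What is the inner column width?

2416 − 11·8 = 2328; ÷12 gives c = 194 px.
6 columns plus 5 gutters: 1164 + 40 = 1204 px.
8d + 7·32 = 1204 → 8d = 980 → d = 122.5 px.

122.5 px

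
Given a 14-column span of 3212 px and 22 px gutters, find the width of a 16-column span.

3212 − 13·22 = 2926; ÷14 gives c = 209 px.
16-column span = 16·209 + 15·22 = 3674 px.

3674 px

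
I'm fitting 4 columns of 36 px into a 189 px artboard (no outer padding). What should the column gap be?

4·36 + 3g = 189 → 3g = 45 → g = 15 px.

15 px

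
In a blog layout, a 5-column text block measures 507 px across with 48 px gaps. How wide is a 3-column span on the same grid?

285 px

507 − 4·48 = 315; ÷5 gives c = 63 px.
3-column span = 3·63 + 2·48 = 285 px.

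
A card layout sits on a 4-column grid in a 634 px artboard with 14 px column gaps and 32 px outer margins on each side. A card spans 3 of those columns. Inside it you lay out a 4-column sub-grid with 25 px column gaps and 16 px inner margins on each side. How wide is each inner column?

79.25 px

Take off 64 px of margins, leaving 570 px.
570 − 3·14 = 528; ÷4 gives c = 132 px.
Span of 3: 3·132 + 2·14 = 396 + 28 = 424 px.
Inner content = 424 − 2·16 = 392 px.
4d + 3·25 = 392 → 4d = 317 → d = 79.25 px.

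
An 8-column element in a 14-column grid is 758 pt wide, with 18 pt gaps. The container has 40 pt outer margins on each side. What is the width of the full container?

1420 pt

758 − 7·18 = 632; ÷8 gives c = 79 pt.
Total width: 2·40 + 14·79 + 13·18 = 1420 pt.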